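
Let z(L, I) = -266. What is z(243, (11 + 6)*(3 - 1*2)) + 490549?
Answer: 490283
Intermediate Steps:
z(243, (11 + 6)*(3 - 1*2)) + 490549 = -266 + 490549 = 490283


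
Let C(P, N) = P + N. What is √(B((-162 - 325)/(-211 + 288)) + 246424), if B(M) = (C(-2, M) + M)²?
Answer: 2*√365580070/77 ≈ 496.63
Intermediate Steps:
C(P, N) = N + P
B(M) = (-2 + 2*M)² (B(M) = ((M - 2) + M)² = ((-2 + M) + M)² = (-2 + 2*M)²)
√(B((-162 - 325)/(-211 + 288)) + 246424) = √(4*(-1 + (-162 - 325)/(-211 + 288))² + 246424) = √(4*(-1 - 487/77)² + 246424) = √(4*(-564/77)² + 246424) = √(4*(318096/5929) + 246424) = √(1272384/5929 + 246424) = √(1462320280/5929) = 2*√365580070/77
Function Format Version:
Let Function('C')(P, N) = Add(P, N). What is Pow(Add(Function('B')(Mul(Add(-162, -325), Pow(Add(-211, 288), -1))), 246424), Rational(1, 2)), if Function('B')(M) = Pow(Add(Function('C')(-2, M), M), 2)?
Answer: Mul(Rational(2, 77), Pow(365580070, Rational(1, 2))) ≈ 496.63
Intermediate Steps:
Function('C')(P, N) = Add(N, P)
Function('B')(M) = Pow(Add(-2, Mul(2, M)), 2) (Function('B')(M) = Pow(Add(Add(M, -2), M), 2) = Pow(Add(Add(-2, M), M), 2) = Pow(Add(-2, Mul(2, M)), 2))
Pow(Add(Function('B')(Mul(Add(-162, -325), Pow(Add(-211, 288), -1))), 246424), Rational(1, 2)) = Pow(Add(Mul(4, Pow(Add(-1, Mul(Add(-162, -325), Pow(Add(-211, 288), -1))), 2)), 246424), Rational(1, 2)) = Pow(Add(Mul(4, Pow(Add(-1, Mul(-487, Pow(77, -1))), 2)), 246424), Rational(1, 2)) = Pow(Add(Mul(4, Pow(Add(-1, Mul(-487, Rational(1, 77))), 2)), 246424), Rational(1, 2)) = Pow(Add(Mul(4, Pow(Add(-1, Rational(-487, 77)), 2)), 246424), Rational(1, 2)) = Pow(Add(Mul(4, Pow(Rational(-564, 77), 2)), 246424), Rational(1, 2)) = Pow(Add(Mul(4, Rational(318096, 5929)), 246424), Rational(1, 2)) = Pow(Add(Rational(1272384, 5929), 246424), Rational(1, 2)) = Pow(Rational(1462320280, 5929), Rational(1, 2)) = Mul(Rational(2, 77), Pow(365580070, Rational(1, 2)))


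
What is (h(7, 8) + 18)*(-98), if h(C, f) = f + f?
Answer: -3332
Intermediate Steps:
h(C, f) = 2*f
(h(7, 8) + 18)*(-98) = (2*8 + 18)*(-98) = (16 + 18)*(-98) = 34*(-98) = -3332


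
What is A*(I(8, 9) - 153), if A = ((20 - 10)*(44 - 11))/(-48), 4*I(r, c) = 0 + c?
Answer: 33165/32 ≈ 1036.4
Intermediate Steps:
I(r, c) = c/4 (I(r, c) = (0 + c)/4 = c/4)
A = -55/8 (A = (10*33)*(-1/48) = 330*(-1/48) = -55/8 ≈ -6.8750)
A*(I(8, 9) - 153) = -55*((1/4)*9 - 153)/8 = -55*(9/4 - 153)/8 = -55/8*(-603/4) = 33165/32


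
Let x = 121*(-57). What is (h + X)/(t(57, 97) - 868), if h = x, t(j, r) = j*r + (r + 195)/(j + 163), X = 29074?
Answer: 1219735/256428 ≈ 4.7566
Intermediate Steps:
x = -6897
t(j, r) = j*r + (195 + r)/(163 + j)
h = -6897
(h + X)/(t(57, 97) - 868) = (-6897 + 29074)/((195 + 97 + 97*57² + 163*57*97)/(163 + 57) - 868) = 22177/((195 + 97 + 97*3249 + 901227)/220 - 868) = 22177/((195 + 97 + 315153 + 901227)/220 - 868) = 22177/((1/220)*1216672 - 868) = 22177/(304168/55 - 868) = 22177/(256428/55) = 22177*(55/256428) = 1219735/256428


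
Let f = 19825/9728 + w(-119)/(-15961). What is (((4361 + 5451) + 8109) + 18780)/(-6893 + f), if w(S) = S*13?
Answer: -5698513182208/1069935038903 ≈ -5.3260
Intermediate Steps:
w(S) = 13*S
f = 331476041/155268608 (f = 19825/9728 + (13*(-119))/(-15961) = 19825*(1/9728) - 1547*(-1/15961) = 19825/9728 + 1547/15961 = 331476041/155268608 ≈ 2.1349)
(((4361 + 5451) + 8109) + 18780)/(-6893 + f) = (((4361 + 5451) + 8109) + 18780)/(-6893 + 331476041/155268608) = ((9812 + 8109) + 18780)/(-1069935038903/155268608) = (17921 + 18780)*(-155268608/1069935038903) = 36701*(-155268608/1069935038903) = -5698513182208/1069935038903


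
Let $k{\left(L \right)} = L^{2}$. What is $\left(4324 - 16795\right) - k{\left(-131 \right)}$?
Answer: $-29632$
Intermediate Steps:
$\left(4324 - 16795\right) - k{\left(-131 \right)} = \left(4324 - 16795\right) - \left(-131\right)^{2} = -12471 - 17161 = -29632$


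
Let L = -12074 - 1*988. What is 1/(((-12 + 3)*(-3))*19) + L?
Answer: -6700805/513 ≈ -13062.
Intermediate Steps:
L = -13062 (L = -12074 - 988 = -13062)
1/(((-12 + 3)*(-3))*19) + L = 1/(((-12 + 3)*(-3))*19) - 13062 = 1/(-9*(-3)*19) - 13062 = 1/(27*19) - 13062 = 1/513 - 13062 = -6700805/513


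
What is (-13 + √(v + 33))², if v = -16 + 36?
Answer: (13 - √53)² ≈ 32.717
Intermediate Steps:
v = 20
(-13 + √(v + 33))² = (-13 + √(20 + 33))² = (-13 + √53)²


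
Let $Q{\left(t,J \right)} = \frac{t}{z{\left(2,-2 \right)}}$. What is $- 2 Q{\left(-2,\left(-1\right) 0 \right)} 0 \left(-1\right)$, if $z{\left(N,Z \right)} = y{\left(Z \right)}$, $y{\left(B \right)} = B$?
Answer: $0$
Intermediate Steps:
$z{\left(N,Z \right)} = Z$
$Q{\left(t,J \right)} = - \frac{t}{2}$ ($Q{\left(t,J \right)} = \frac{t}{-2} = t \left(- \frac{1}{2}\right) = - \frac{t}{2}$)
$- 2 Q{\left(-2,\left(-1\right) 0 \right)} 0 \left(-1\right) = - 2 \left(\left(- \frac{1}{2}\right) \left(-2\right)\right) 0 \left(-1\right) = \left(-2\right) 1 \cdot 0 \left(-1\right) = \left(-2\right) 0 \left(-1\right) = 0 \left(-1\right) = 0$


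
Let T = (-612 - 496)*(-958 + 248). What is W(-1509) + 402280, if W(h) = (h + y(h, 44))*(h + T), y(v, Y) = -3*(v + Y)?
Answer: 2266405786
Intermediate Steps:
y(v, Y) = -3*Y - 3*v (y(v, Y) = -3*(Y + v) = -3*Y - 3*v)
T = 786680 (T = -1108*(-710) = 786680)
W(h) = (-132 - 2*h)*(786680 + h) (W(h) = (h + (-3*44 - 3*h))*(h + 786680) = (h + (-132 - 3*h))*(786680 + h) = (-132 - 2*h)*(786680 + h))
W(-1509) + 402280 = (-103841760 - 1573492*(-1509) - 2*(-1509)²) + 402280 = (-103841760 + 2374399428 - 2*2277081) + 402280 = (-103841760 + 2374399428 - 4554162) + 402280 = 2266003506 + 402280 = 2266405786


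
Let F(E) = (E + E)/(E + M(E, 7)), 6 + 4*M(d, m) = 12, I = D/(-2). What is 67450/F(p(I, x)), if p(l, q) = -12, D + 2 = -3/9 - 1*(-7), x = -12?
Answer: 236075/8 ≈ 29509.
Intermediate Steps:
D = 14/3 (D = -2 + (-3/9 - 1*(-7)) = -2 + (-3*⅑ + 7) = -2 + (-⅓ + 7) = -2 + 20/3 = 14/3 ≈ 4.6667)
I = -7/3 (I = (14/3)/(-2) = (14/3)*(-½) = -7/3 ≈ -2.3333)
M(d, m) = 3/2 (M(d, m) = -3/2 + (¼)*12 = -3/2 + 3 = 3/2)
F(E) = 2*E/(3/2 + E) (F(E) = (E + E)/(E + 3/2) = (2*E)/(3/2 + E) = 2*E/(3/2 + E))
67450/F(p(I, x)) = 67450/((4*(-12)/(3 + 2*(-12)))) = 67450/((4*(-12)/(3 - 24))) = 67450/((4*(-12)/(-21))) = 67450/((4*(-12)*(-1/21))) = 67450/(16/7) = 67450*(7/16) = 236075/8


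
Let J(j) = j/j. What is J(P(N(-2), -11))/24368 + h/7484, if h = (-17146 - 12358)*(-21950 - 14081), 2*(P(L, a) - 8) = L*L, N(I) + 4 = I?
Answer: 6476153139279/45592528 ≈ 1.4204e+5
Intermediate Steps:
N(I) = -4 + I
P(L, a) = 8 + L**2/2 (P(L, a) = 8 + (L*L)/2 = 8 + L**2/2)
h = 1063058624 (h = -29504*(-36031) = 1063058624)
J(j) = 1
J(P(N(-2), -11))/24368 + h/7484 = 1/24368 + 1063058624/7484 = 1*(1/24368) + 1063058624*(1/7484) = 1/24368 + 265764656/1871 = 6476153139279/45592528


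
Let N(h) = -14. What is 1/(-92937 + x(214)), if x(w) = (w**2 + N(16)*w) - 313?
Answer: -1/50450 ≈ -1.9822e-5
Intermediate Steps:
x(w) = -313 + w**2 - 14*w (x(w) = (w**2 - 14*w) - 313 = -313 + w**2 - 14*w)
1/(-92937 + x(214)) = 1/(-92937 + (-313 + 214**2 - 14*214)) = 1/(-92937 + (-313 + 45796 - 2996)) = 1/(-92937 + 42487) = 1/(-50450) = -1/50450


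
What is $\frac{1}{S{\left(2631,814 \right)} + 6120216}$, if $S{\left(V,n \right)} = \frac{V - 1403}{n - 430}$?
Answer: $\frac{96}{587541043} \approx 1.6339 \cdot 10^{-7}$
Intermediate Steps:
$S{\left(V,n \right)} = \frac{-1403 + V}{-430 + n}$
$\frac{1}{S{\left(2631,814 \right)} + 6120216} = \frac{1}{\frac{-1403 + 2631}{-430 + 814} + 6120216} = \frac{1}{\frac{1}{384} \cdot 1228 + 6120216} = \frac{1}{\frac{307}{96} + 6120216} = \frac{1}{\frac{587541043}{96}} = \frac{96}{587541043}$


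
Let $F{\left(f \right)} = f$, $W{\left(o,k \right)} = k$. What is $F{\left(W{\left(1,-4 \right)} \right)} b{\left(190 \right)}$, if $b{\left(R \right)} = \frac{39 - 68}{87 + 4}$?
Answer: $\frac{116}{91} \approx 1.2747$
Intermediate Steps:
$b{\left(R \right)} = - \frac{29}{91}$
$F{\left(W{\left(1,-4 \right)} \right)} b{\left(190 \right)} = \left(-4\right) \left(- \frac{29}{91}\right) = \frac{116}{91}$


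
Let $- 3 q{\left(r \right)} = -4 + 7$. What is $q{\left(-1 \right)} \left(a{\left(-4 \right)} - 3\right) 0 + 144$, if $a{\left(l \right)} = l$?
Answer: $144$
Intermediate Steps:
$q{\left(r \right)} = -1$ ($q{\left(r \right)} = - \frac{-4 + 7}{3} = \left(- \frac{1}{3}\right) 3 = -1$)
$q{\left(-1 \right)} \left(a{\left(-4 \right)} - 3\right) 0 + 144 = - \left(-4 - 3\right) 0 + 144 = - \left(-7\right) 0 + 144 = \left(-1\right) 0 + 144 = 0 + 144 = 144$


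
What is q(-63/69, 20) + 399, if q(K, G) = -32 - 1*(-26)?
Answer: 393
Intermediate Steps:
q(K, G) = -6 (q(K, G) = -32 + 26 = -6)
q(-63/69, 20) + 399 = -6 + 399 = 393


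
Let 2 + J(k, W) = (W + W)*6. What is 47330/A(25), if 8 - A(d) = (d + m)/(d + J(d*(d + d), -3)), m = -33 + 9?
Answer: 123058/21 ≈ 5859.9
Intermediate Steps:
J(k, W) = -2 + 12*W (J(k, W) = -2 + (W + W)*6 = -2 + (2*W)*6 = -2 + 12*W)
m = -24
A(d) = 8 - (-24 + d)/(-38 + d) (A(d) = 8 - (d - 24)/(d + (-2 + 12*(-3))) = 8 - (-24 + d)/(d + (-2 - 36)) = 8 - (-24 + d)/(d - 38) = 8 - (-24 + d)/(-38 + d))
47330/A(25) = 47330/((7*(-40 + 25)/(-38 + 25))) = 47330/((7*(-15)/(-13))) = 47330/((7*(-1/13)*(-15))) = 47330/(105/13) = 47330*(13/105) = 123058/21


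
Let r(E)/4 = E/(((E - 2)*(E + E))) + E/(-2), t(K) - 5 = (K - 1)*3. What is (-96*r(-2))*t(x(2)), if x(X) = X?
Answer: -2688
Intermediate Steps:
t(K) = 2 + 3*K (t(K) = 5 + (K - 1)*3 = 5 + (-1 + K)*3 = 5 + (-3 + 3*K) = 2 + 3*K)
r(E) = -2*E + 2/(-2 + E) (r(E) = 4*(E/(((E - 2)*(E + E))) + E/(-2)) = 4*(E/(((-2 + E)*(2*E))) + E*(-½)) = 4*(E/((2*E*(-2 + E))) - E/2) = 4*(E*(1/(2*E*(-2 + E))) - E/2) = 4*(1/(2*(-2 + E)) - E/2) = -2*E + 2/(-2 + E))
(-96*r(-2))*t(x(2)) = (-192*(1 - 1*(-2)² + 2*(-2))/(-2 - 2))*(2 + 3*2) = (-192*(1 - 1*4 - 4)/(-4))*(2 + 6) = -192*(-1)*(1 - 4 - 4)/4*8 = -192*(-1)*(-7)/4*8 = -96*7/2*8 = -336*8 = -2688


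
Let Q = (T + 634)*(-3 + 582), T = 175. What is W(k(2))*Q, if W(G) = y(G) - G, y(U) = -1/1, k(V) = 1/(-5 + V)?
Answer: -312274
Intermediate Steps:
y(U) = -1 (y(U) = -1*1 = -1)
Q = 468411 (Q = (175 + 634)*(-3 + 582) = 809*579 = 468411)
W(G) = -1 - G
W(k(2))*Q = (-1 - 1/(-5 + 2))*468411 = (-1 - 1/(-3))*468411 = (-1 - 1*(-⅓))*468411 = (-1 + ⅓)*468411 = -⅔*468411 = -312274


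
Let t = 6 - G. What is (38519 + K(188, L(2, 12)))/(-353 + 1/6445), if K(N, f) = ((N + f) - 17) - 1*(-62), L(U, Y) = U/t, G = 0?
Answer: -749276365/6825252 ≈ -109.78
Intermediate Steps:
t = 6 (t = 6 - 1*0 = 6 + 0 = 6)
L(U, Y) = U/6
K(N, f) = 45 + N + f (K(N, f) = (-17 + N + f) + 62 = 45 + N + f)
(38519 + K(188, L(2, 12)))/(-353 + 1/6445) = (38519 + (45 + 188 + (1/6)*2))/(-353 + 1/6445) = (38519 + (45 + 188 + 1/3))/(-353 + 1/6445) = (38519 + 700/3)/(-2275084/6445) = (116257/3)*(-6445/2275084) = -749276365/6825252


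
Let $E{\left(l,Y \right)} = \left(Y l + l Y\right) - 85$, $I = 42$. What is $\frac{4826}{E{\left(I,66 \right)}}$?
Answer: $\frac{4826}{5459} \approx 0.88404$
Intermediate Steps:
$E{\left(l,Y \right)} = -85 + 2 Y l$ ($E{\left(l,Y \right)} = \left(Y l + Y l\right) - 85 = 2 Y l - 85 = -85 + 2 Y l$)
$\frac{4826}{E{\left(I,66 \right)}} = \frac{4826}{-85 + 2 \cdot 66 \cdot 42} = \frac{4826}{-85 + 5544} = \frac{4826}{5459}$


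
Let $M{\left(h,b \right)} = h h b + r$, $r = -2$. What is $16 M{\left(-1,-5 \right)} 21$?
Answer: $-2352$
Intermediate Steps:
$M{\left(h,b \right)} = -2 + b h^{2}$ ($M{\left(h,b \right)} = h h b - 2 = h^{2} b - 2 = b h^{2} - 2 = -2 + b h^{2}$)
$16 M{\left(-1,-5 \right)} 21 = 16 \left(-2 - 5 \left(-1\right)^{2}\right) 21 = 16 \left(-2 - 5\right) 21 = 16 \left(-7\right) 21 = \left(-112\right) 21 = -2352$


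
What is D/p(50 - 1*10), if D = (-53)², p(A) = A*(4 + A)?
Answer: 2809/1760 ≈ 1.5960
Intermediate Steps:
D = 2809
D/p(50 - 1*10) = 2809/(((50 - 1*10)*(4 + (50 - 1*10)))) = 2809/(((50 - 10)*(4 + (50 - 10)))) = 2809/((40*(4 + 40))) = 2809/((40*44)) = 2809/1760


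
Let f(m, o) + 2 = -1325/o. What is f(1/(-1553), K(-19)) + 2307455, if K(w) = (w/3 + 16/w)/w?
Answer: 942313302/409 ≈ 2.3039e+6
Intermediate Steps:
K(w) = (16/w + w/3)/w (K(w) = (w*(1/3) + 16/w)/w = (w/3 + 16/w)/w = (16/w + w/3)/w)
f(m, o) = -2 - 1325/o
f(1/(-1553), K(-19)) + 2307455 = (-2 - 1325/(1/3 + 16/(-19)**2)) + 2307455 = (-2 - 1325/(1/3 + 16*(1/361))) + 2307455 = (-2 - 1325/(1/3 + 16/361)) + 2307455 = (-2 - 1325/409/1083) + 2307455 = (-2 - 1325*1083/409) + 2307455 = (-2 - 1434975/409) + 2307455 = -1435793/409 + 2307455 = 942313302/409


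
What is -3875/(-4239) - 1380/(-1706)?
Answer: 6230285/3615867 ≈ 1.7230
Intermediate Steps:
-3875/(-4239) - 1380/(-1706) = -3875*(-1/4239) - 1380*(-1/1706) = 3875/4239 + 690/853 = 6230285/3615867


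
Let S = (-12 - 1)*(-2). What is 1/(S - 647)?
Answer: -1/621 ≈ -0.0016103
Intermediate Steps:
S = 26 (S = -13*(-2) = 26)
1/(S - 647) = 1/(26 - 647) = 1/(-621) = -1/621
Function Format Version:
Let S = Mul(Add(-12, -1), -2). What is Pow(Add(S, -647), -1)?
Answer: Rational(-1, 621) ≈ -0.0016103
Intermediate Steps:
S = 26 (S = Mul(-13, -2) = 26)
Pow(Add(S, -647), -1) = Pow(Add(26, -647), -1) = Pow(-621, -1) = Rational(-1, 621)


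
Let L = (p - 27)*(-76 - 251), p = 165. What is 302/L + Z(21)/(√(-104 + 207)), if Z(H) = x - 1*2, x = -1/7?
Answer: -151/22563 - 15*√103/721 ≈ -0.21783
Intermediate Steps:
x = -⅐ (x = -1*⅐ = -⅐ ≈ -0.14286)
Z(H) = -15/7 (Z(H) = -⅐ - 1*2 = -⅐ - 2 = -15/7)
L = -45126 (L = (165 - 27)*(-76 - 251) = 138*(-327) = -45126)
302/L + Z(21)/(√(-104 + 207)) = 302/(-45126) - 15/(7*√(-104 + 207)) = 302*(-1/45126) - 15*√103/103/7 = -151/22563 - 15*√103/721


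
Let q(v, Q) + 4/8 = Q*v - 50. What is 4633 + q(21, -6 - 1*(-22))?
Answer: 9837/2 ≈ 4918.5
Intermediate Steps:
q(v, Q) = -101/2 + Q*v (q(v, Q) = -½ + (Q*v - 50) = -½ + (-50 + Q*v) = -101/2 + Q*v)
4633 + q(21, -6 - 1*(-22)) = 4633 + (-101/2 + (-6 - 1*(-22))*21) = 4633 + (-101/2 + (-6 + 22)*21) = 4633 + (-101/2 + 16*21) = 4633 + (-101/2 + 336) = 4633 + 571/2 = 9837/2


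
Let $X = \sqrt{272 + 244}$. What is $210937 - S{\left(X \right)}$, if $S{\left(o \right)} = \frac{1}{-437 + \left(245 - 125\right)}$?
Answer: $\frac{66867030}{317} \approx 2.1094 \cdot 10^{5}$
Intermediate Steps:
$X = 2 \sqrt{129}$ ($X = \sqrt{516} = 2 \sqrt{129} \approx 22.716$)
$S{\left(o \right)} = - \frac{1}{317}$ ($S{\left(o \right)} = \frac{1}{-437 + \left(245 - 125\right)} = \frac{1}{-437 + 120} = \frac{1}{-317} = - \frac{1}{317}$)
$210937 - S{\left(X \right)} = 210937 - - \frac{1}{317} = 210937 + \frac{1}{317} = \frac{66867030}{317}$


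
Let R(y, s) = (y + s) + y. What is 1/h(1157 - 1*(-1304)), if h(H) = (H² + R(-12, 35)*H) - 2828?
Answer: 1/6080764 ≈ 1.6445e-7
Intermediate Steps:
R(y, s) = s + 2*y (R(y, s) = (s + y) + y = s + 2*y)
h(H) = -2828 + H² + 11*H (h(H) = (H² + (35 + 2*(-12))*H) - 2828 = (H² + (35 - 24)*H) - 2828 = (H² + 11*H) - 2828 = -2828 + H² + 11*H)
1/h(1157 - 1*(-1304)) = 1/(-2828 + (1157 - 1*(-1304))² + 11*(1157 - 1*(-1304))) = 1/(-2828 + (1157 + 1304)² + 11*(1157 + 1304)) = 1/(-2828 + 2461² + 11*2461) = 1/(-2828 + 6056521 + 27071) = 1/6080764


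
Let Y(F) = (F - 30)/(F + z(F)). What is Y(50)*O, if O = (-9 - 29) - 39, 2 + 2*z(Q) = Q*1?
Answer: -770/37 ≈ -20.811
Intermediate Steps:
z(Q) = -1 + Q/2 (z(Q) = -1 + (Q*1)/2 = -1 + Q/2)
O = -77 (O = -38 - 39 = -77)
Y(F) = (-30 + F)/(-1 + 3*F/2) (Y(F) = (F - 30)/(F + (-1 + F/2)) = (-30 + F)/(-1 + 3*F/2))
Y(50)*O = (2*(-30 + 50)/(-2 + 3*50))*(-77) = (2*20/(-2 + 150))*(-77) = (2*20/148)*(-77) = (2*(1/148)*20)*(-77) = (10/37)*(-77) = -770/37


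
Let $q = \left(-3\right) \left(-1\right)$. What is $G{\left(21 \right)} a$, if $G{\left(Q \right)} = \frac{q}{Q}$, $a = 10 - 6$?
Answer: $\frac{4}{7} \approx 0.57143$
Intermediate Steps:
$a = 4$ ($a = 10 - 6 = 4$)
$q = 3$
$G{\left(Q \right)} = \frac{3}{Q}$
$G{\left(21 \right)} a = \frac{3}{21} \cdot 4 = 3 \cdot \frac{1}{21} \cdot 4 = \frac{1}{7} \cdot 4 = \frac{4}{7}$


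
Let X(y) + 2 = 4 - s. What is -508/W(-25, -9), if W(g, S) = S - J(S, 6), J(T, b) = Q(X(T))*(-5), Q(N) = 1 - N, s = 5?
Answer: -508/11 ≈ -46.182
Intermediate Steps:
X(y) = -3 (X(y) = -2 + (4 - 1*5) = -2 + (4 - 5) = -2 - 1 = -3)
J(T, b) = -20 (J(T, b) = (1 - 1*(-3))*(-5) = (1 + 3)*(-5) = 4*(-5) = -20)
W(g, S) = 20 + S (W(g, S) = S - 1*(-20) = S + 20 = 20 + S)
-508/W(-25, -9) = -508/(20 - 9) = -508/11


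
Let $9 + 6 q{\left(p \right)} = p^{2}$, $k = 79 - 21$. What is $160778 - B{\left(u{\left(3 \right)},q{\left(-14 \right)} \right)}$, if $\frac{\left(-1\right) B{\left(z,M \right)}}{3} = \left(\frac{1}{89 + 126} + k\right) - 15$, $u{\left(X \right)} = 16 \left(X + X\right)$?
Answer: $\frac{34595008}{215} \approx 1.6091 \cdot 10^{5}$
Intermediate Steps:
$k = 58$ ($k = 79 - 21 = 58$)
$u{\left(X \right)} = 32 X$ ($u{\left(X \right)} = 16 \cdot 2 X = 32 X$)
$q{\left(p \right)} = - \frac{3}{2} + \frac{p^{2}}{6}$
$B{\left(z,M \right)} = - \frac{27738}{215}$ ($B{\left(z,M \right)} = - 3 \left(\left(\frac{1}{89 + 126} + 58\right) - 15\right) = - 3 \left(\left(\frac{1}{215} + 58\right) - 15\right) = - 3 \left(\frac{12471}{215} - 15\right) = \left(-3\right) \frac{9246}{215} = - \frac{27738}{215}$)
$160778 - B{\left(u{\left(3 \right)},q{\left(-14 \right)} \right)} = 160778 - - \frac{27738}{215} = 160778 + \frac{27738}{215} = \frac{34595008}{215}$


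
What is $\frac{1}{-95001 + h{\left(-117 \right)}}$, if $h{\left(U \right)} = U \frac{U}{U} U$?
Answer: $- \frac{1}{81312} \approx -1.2298 \cdot 10^{-5}$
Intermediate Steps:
$h{\left(U \right)} = U^{2}$ ($h{\left(U \right)} = U 1 U = U U = U^{2}$)
$\frac{1}{-95001 + h{\left(-117 \right)}} = \frac{1}{-95001 + \left(-117\right)^{2}} = \frac{1}{-95001 + 13689} = \frac{1}{-81312} = - \frac{1}{81312}$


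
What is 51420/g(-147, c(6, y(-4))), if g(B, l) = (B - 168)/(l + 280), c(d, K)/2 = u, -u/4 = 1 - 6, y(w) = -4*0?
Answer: -1096960/21 ≈ -52236.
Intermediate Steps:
y(w) = 0
u = 20 (u = -4*(1 - 6) = -4*(-5) = 20)
c(d, K) = 40 (c(d, K) = 2*20 = 40)
g(B, l) = (-168 + B)/(280 + l)
51420/g(-147, c(6, y(-4))) = 51420/(((-168 - 147)/(280 + 40))) = 51420/((-315/320)) = 51420/(((1/320)*(-315))) = 51420/(-63/64) = 51420*(-64/63) = -1096960/21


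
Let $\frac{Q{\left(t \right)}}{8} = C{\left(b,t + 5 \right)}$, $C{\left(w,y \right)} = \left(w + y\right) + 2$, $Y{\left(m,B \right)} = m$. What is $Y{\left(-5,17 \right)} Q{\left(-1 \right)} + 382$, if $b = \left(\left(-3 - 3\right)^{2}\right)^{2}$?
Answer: $-51698$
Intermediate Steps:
$b = 1296$ ($b = \left(\left(-6\right)^{2}\right)^{2} = 36^{2} = 1296$)
$C{\left(w,y \right)} = 2 + w + y$
$Q{\left(t \right)} = 10424 + 8 t$ ($Q{\left(t \right)} = 8 \left(2 + 1296 + \left(t + 5\right)\right) = 8 \left(2 + 1296 + \left(5 + t\right)\right) = 8 \left(1303 + t\right) = 10424 + 8 t$)
$Y{\left(-5,17 \right)} Q{\left(-1 \right)} + 382 = - 5 \left(10424 + 8 \left(-1\right)\right) + 382 = - 5 \left(10424 - 8\right) + 382 = \left(-5\right) 10416 + 382 = -52080 + 382 = -51698$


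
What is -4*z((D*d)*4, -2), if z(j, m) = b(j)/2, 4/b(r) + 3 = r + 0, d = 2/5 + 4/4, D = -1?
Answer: 40/43 ≈ 0.93023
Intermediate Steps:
d = 7/5 (d = 2*(⅕) + 4*(¼) = ⅖ + 1 = 7/5 ≈ 1.4000)
b(r) = 4/(-3 + r) (b(r) = 4/(-3 + (r + 0)) = 4/(-3 + r))
z(j, m) = 2/(-3 + j) (z(j, m) = (4/(-3 + j))/2 = (4/(-3 + j))*(½) = 2/(-3 + j))
-4*z((D*d)*4, -2) = -8/(-3 - 1*7/5*4) = -8/(-3 - 7/5*4) = -8/(-3 - 28/5) = -8/(-43/5) = -8*(-5)/43 = -4*(-10/43) = 40/43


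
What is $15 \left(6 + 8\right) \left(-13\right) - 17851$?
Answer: $-20581$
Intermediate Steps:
$15 \left(6 + 8\right) \left(-13\right) - 17851 = 15 \cdot 14 \left(-13\right) - 17851 = 15 \left(-182\right) - 17851 = -2730 - 17851 = -20581$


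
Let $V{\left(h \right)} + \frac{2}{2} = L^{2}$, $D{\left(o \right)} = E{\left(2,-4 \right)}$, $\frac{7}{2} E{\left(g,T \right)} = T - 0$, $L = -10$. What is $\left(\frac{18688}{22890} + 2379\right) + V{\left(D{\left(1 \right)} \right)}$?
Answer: $\frac{28370054}{11445} \approx 2478.8$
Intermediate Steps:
$E{\left(g,T \right)} = \frac{2 T}{7}$ ($E{\left(g,T \right)} = \frac{2 \left(T - 0\right)}{7} = \frac{2 \left(T + 0\right)}{7} = \frac{2 T}{7}$)
$D{\left(o \right)} = - \frac{8}{7}$ ($D{\left(o \right)} = \frac{2}{7} \left(-4\right) = - \frac{8}{7}$)
$V{\left(h \right)} = 99$ ($V{\left(h \right)} = -1 + \left(-10\right)^{2} = -1 + 100 = 99$)
$\left(\frac{18688}{22890} + 2379\right) + V{\left(D{\left(1 \right)} \right)} = \left(\frac{18688}{22890} + 2379\right) + 99 = \left(18688 \cdot \frac{1}{22890} + 2379\right) + 99 = \left(\frac{9344}{11445} + 2379\right) + 99 = \frac{27236999}{11445} + 99 = \frac{28370054}{11445}$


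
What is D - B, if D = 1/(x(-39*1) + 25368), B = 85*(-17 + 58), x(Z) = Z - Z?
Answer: -88407479/25368 ≈ -3485.0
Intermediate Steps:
x(Z) = 0
B = 3485 (B = 85*41 = 3485)
D = 1/25368 (D = 1/(0 + 25368) = 1/25368 ≈ 3.9420e-5)
D - B = 1/25368 - 1*3485 = 1/25368 - 3485 = -88407479/25368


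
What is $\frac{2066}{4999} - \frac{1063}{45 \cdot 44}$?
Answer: $- \frac{1223257}{9898020} \approx -0.12359$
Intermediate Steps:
$\frac{2066}{4999} - \frac{1063}{45 \cdot 44} = 2066 \cdot \frac{1}{4999} - \frac{1063}{1980} = \frac{2066}{4999} - \frac{1063}{1980} = - \frac{1223257}{9898020}$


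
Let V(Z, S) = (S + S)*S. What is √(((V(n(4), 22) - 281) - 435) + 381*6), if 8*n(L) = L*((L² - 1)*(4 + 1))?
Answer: 3*√282 ≈ 50.379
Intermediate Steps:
n(L) = L*(-5 + 5*L²)/8 (n(L) = (L*((L² - 1)*(4 + 1)))/8 = (L*((-1 + L²)*5))/8 = (L*(-5 + 5*L²))/8 = L*(-5 + 5*L²)/8)
V(Z, S) = 2*S² (V(Z, S) = (2*S)*S = 2*S²)
√(((V(n(4), 22) - 281) - 435) + 381*6) = √(((2*22² - 281) - 435) + 381*6) = √(((2*484 - 281) - 435) + 2286) = √(((968 - 281) - 435) + 2286) = √((687 - 435) + 2286) = √(252 + 2286) = √2538 = 3*√282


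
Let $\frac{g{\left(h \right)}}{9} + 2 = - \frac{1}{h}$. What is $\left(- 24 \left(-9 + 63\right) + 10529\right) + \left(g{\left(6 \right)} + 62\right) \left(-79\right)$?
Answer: $\frac{11751}{2} \approx 5875.5$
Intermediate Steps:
$g{\left(h \right)} = -18 - \frac{9}{h}$ ($g{\left(h \right)} = -18 + 9 \left(- \frac{1}{h}\right) = -18 - \frac{9}{h}$)
$\left(- 24 \left(-9 + 63\right) + 10529\right) + \left(g{\left(6 \right)} + 62\right) \left(-79\right) = \left(- 24 \left(-9 + 63\right) + 10529\right) + \left(\left(-18 - \frac{9}{6}\right) + 62\right) \left(-79\right) = \left(\left(-24\right) 54 + 10529\right) + \left(\left(-18 - \frac{3}{2}\right) + 62\right) \left(-79\right) = \left(-1296 + 10529\right) + \left(\left(-18 - \frac{3}{2}\right) + 62\right) \left(-79\right) = 9233 + \left(- \frac{39}{2} + 62\right) \left(-79\right) = 9233 + \frac{85}{2} \left(-79\right) = 9233 - \frac{6715}{2} = \frac{11751}{2}$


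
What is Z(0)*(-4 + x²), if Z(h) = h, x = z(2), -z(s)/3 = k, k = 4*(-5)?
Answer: 0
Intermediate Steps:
k = -20
z(s) = 60 (z(s) = -3*(-20) = 60)
x = 60
Z(0)*(-4 + x²) = 0*(-4 + 60²) = 0*(-4 + 3600) = 0*3596 = 0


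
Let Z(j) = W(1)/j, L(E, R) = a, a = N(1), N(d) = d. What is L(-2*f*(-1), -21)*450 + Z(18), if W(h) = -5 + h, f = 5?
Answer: 4048/9 ≈ 449.78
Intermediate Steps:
a = 1
L(E, R) = 1
Z(j) = -4/j (Z(j) = (-5 + 1)/j = -4/j)
L(-2*f*(-1), -21)*450 + Z(18) = 1*450 - 4/18 = 450 - 4*1/18 = 450 - 2/9 = 4048/9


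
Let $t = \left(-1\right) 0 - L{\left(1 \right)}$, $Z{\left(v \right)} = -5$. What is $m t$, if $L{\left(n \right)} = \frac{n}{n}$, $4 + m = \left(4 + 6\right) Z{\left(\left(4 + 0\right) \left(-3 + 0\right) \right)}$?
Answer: $54$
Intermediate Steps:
$m = -54$ ($m = -4 + \left(4 + 6\right) \left(-5\right) = -4 + 10 \left(-5\right) = -4 - 50 = -54$)
$L{\left(n \right)} = 1$
$t = -1$ ($t = \left(-1\right) 0 - 1 = 0 - 1 = -1$)
$m t = \left(-54\right) \left(-1\right) = 54$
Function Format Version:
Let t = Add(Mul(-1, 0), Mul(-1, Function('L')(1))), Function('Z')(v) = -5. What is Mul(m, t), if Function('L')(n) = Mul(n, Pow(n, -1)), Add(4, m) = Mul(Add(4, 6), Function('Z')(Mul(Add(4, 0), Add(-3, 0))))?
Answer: 54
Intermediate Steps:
m = -54 (m = Add(-4, Mul(Add(4, 6), -5)) = Add(-4, Mul(10, -5)) = Add(-4, -50) = -54)
Function('L')(n) = 1
t = -1 (t = Add(Mul(-1, 0), Mul(-1, 1)) = Add(0, -1) = -1)
Mul(m, t) = Mul(-54, -1) = 54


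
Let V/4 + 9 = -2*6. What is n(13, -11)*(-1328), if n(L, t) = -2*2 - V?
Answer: -106240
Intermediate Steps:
V = -84 (V = -36 + 4*(-2*6) = -36 + 4*(-12) = -36 - 48 = -84)
n(L, t) = 80 (n(L, t) = -2*2 - 1*(-84) = -4 + 84 = 80)
n(13, -11)*(-1328) = 80*(-1328) = -106240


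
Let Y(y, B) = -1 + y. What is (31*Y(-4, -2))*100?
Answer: -15500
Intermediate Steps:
(31*Y(-4, -2))*100 = (31*(-1 - 4))*100 = (31*(-5))*100 = -155*100 = -15500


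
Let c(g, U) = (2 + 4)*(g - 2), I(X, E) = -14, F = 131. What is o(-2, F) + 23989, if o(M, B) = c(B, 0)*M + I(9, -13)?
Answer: 22427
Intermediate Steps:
c(g, U) = -12 + 6*g (c(g, U) = 6*(-2 + g) = -12 + 6*g)
o(M, B) = -14 + M*(-12 + 6*B) (o(M, B) = (-12 + 6*B)*M - 14 = M*(-12 + 6*B) - 14 = -14 + M*(-12 + 6*B))
o(-2, F) + 23989 = (-14 + 6*(-2)*(-2 + 131)) + 23989 = (-14 + 6*(-2)*129) + 23989 = (-14 - 1548) + 23989 = -1562 + 23989 = 22427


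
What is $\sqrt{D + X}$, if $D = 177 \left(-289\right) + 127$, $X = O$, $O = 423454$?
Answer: $2 \sqrt{93107} \approx 610.27$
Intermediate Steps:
$X = 423454$
$D = -51026$ ($D = -51153 + 127 = -51026$)
$\sqrt{D + X} = \sqrt{-51026 + 423454} = \sqrt{372428} = 2 \sqrt{93107}$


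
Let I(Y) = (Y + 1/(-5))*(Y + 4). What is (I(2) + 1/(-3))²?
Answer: 24649/225 ≈ 109.55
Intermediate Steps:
I(Y) = (4 + Y)*(-⅕ + Y) (I(Y) = (Y - ⅕)*(4 + Y) = (-⅕ + Y)*(4 + Y) = (4 + Y)*(-⅕ + Y))
(I(2) + 1/(-3))² = ((-⅘ + 2² + (19/5)*2) + 1/(-3))² = ((-⅘ + 4 + 38/5) - ⅓)² = (54/5 - ⅓)² = (157/15)² = 24649/225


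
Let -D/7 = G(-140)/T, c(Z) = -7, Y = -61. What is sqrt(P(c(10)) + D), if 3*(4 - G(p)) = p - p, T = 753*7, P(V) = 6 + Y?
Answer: I*sqrt(31188507)/753 ≈ 7.4166*I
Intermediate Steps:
P(V) = -55 (P(V) = 6 - 61 = -55)
T = 5271
G(p) = 4 (G(p) = 4 - (p - p)/3 = 4 - 1/3*0 = 4 + 0 = 4)
D = -4/753 (D = -28/5271 = -7*4/5271 = -4/753 ≈ -0.0053121)
sqrt(P(c(10)) + D) = sqrt(-55 - 4/753) = sqrt(-41419/753) = I*sqrt(31188507)/753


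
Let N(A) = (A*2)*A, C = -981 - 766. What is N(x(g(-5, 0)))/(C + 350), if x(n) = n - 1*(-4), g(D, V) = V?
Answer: -32/1397 ≈ -0.022906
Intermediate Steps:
C = -1747
x(n) = 4 + n (x(n) = n + 4 = 4 + n)
N(A) = 2*A² (N(A) = (2*A)*A = 2*A²)
N(x(g(-5, 0)))/(C + 350) = (2*(4 + 0)²)/(-1747 + 350) = (2*4²)/(-1397) = -2*16/1397 = -1/1397*32 = -32/1397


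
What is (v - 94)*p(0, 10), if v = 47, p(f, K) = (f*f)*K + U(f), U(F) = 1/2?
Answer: -47/2 ≈ -23.500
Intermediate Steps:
U(F) = ½
p(f, K) = ½ + K*f² (p(f, K) = (f*f)*K + ½ = f²*K + ½ = K*f² + ½ = ½ + K*f²)
(v - 94)*p(0, 10) = (47 - 94)*(½ + 10*0²) = -47*(½ + 10*0) = -47*(½ + 0) = -47*½ = -47/2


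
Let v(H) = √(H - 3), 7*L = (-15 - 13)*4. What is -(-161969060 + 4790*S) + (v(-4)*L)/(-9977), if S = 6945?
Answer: 128702510 + 16*I*√7/9977 ≈ 1.287e+8 + 0.004243*I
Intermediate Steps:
L = -16 (L = ((-15 - 13)*4)/7 = (-28*4)/7 = (⅐)*(-112) = -16)
v(H) = √(-3 + H)
-(-161969060 + 4790*S) + (v(-4)*L)/(-9977) = -4790/(1/(6945 - 33814)) + (√(-3 - 4)*(-16))/(-9977) = -4790/(1/(-26869)) + (√(-7)*(-16))*(-1/9977) = -4790/(-1/26869) + ((I*√7)*(-16))*(-1/9977) = -4790*(-26869) - 16*I*√7*(-1/9977) = 128702510 + 16*I*√7/9977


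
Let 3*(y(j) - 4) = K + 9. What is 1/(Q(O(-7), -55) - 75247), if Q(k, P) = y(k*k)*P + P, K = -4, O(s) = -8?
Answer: -3/226841 ≈ -1.3225e-5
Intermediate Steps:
y(j) = 17/3 (y(j) = 4 + (-4 + 9)/3 = 4 + (⅓)*5 = 4 + 5/3 = 17/3)
Q(k, P) = 20*P/3 (Q(k, P) = 17*P/3 + P = 20*P/3)
1/(Q(O(-7), -55) - 75247) = 1/((20/3)*(-55) - 75247) = 1/(-1100/3 - 75247) = 1/(-226841/3) = -3/226841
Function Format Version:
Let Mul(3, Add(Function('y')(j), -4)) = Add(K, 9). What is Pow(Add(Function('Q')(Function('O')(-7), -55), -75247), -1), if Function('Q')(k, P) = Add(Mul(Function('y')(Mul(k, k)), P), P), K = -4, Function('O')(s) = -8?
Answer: Rational(-3, 226841) ≈ -1.3225e-5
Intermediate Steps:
Function('y')(j) = Rational(17, 3) (Function('y')(j) = Add(4, Mul(Rational(1, 3), Add(-4, 9))) = Add(4, Mul(Rational(1, 3), 5)) = Add(4, Rational(5, 3)) = Rational(17, 3))
Function('Q')(k, P) = Mul(Rational(20, 3), P) (Function('Q')(k, P) = Add(Mul(Rational(17, 3), P), P) = Mul(Rational(20, 3), P))
Pow(Add(Function('Q')(Function('O')(-7), -55), -75247), -1) = Pow(Add(Mul(Rational(20, 3), -55), -75247), -1) = Pow(Add(Rational(-1100, 3), -75247), -1) = Pow(Rational(-226841, 3), -1) = Rational(-3, 226841)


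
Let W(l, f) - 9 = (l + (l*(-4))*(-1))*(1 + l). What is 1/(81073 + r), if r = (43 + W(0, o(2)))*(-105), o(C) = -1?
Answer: 1/75613 ≈ 1.3225e-5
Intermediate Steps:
W(l, f) = 9 + 5*l*(1 + l) (W(l, f) = 9 + (l + (l*(-4))*(-1))*(1 + l) = 9 + (l - 4*l*(-1))*(1 + l) = 9 + (l + 4*l)*(1 + l) = 9 + (5*l)*(1 + l) = 9 + 5*l*(1 + l))
r = -5460 (r = (43 + (9 + 5*0 + 5*0²))*(-105) = (43 + (9 + 0 + 5*0))*(-105) = (43 + (9 + 0 + 0))*(-105) = (43 + 9)*(-105) = 52*(-105) = -5460)
1/(81073 + r) = 1/(81073 - 5460) = 1/75613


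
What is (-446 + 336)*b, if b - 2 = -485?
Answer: 53130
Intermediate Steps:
b = -483 (b = 2 - 485 = -483)
(-446 + 336)*b = (-446 + 336)*(-483) = -110*(-483) = 53130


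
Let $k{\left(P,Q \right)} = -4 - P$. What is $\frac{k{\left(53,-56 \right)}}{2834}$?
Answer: $- \frac{57}{2834} \approx -0.020113$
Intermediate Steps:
$\frac{k{\left(53,-56 \right)}}{2834} = \frac{-4 - 53}{2834} = \left(-4 - 53\right) \frac{1}{2834} = \left(-57\right) \frac{1}{2834} = - \frac{57}{2834}$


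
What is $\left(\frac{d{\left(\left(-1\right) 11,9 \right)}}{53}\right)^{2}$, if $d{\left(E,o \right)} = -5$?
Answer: $\frac{25}{2809} \approx 0.0089$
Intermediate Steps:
$\left(\frac{d{\left(\left(-1\right) 11,9 \right)}}{53}\right)^{2} = \left(- \frac{5}{53}\right)^{2} = \frac{25}{2809}$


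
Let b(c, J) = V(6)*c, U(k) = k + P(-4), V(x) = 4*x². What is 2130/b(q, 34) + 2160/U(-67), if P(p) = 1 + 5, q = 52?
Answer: -2674025/76128 ≈ -35.125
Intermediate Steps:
P(p) = 6
U(k) = 6 + k (U(k) = k + 6 = 6 + k)
b(c, J) = 144*c (b(c, J) = (4*6²)*c = (4*36)*c = 144*c)
2130/b(q, 34) + 2160/U(-67) = 2130/((144*52)) + 2160/(6 - 67) = 2130/7488 + 2160/(-61) = 2130*(1/7488) + 2160*(-1/61) = 355/1248 - 2160/61 = -2674025/76128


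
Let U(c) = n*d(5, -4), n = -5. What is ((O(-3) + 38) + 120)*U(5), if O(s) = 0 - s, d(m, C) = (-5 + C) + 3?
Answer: 4830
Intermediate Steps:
d(m, C) = -2 + C
U(c) = 30 (U(c) = -5*(-2 - 4) = -5*(-6) = 30)
O(s) = -s
((O(-3) + 38) + 120)*U(5) = ((-1*(-3) + 38) + 120)*30 = ((3 + 38) + 120)*30 = (41 + 120)*30 = 161*30 = 4830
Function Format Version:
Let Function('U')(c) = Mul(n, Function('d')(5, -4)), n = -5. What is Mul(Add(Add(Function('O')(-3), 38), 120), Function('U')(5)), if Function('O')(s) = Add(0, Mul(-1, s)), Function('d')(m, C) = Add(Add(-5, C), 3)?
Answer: 4830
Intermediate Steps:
Function('d')(m, C) = Add(-2, C)
Function('U')(c) = 30 (Function('U')(c) = Mul(-5, Add(-2, -4)) = Mul(-5, -6) = 30)
Function('O')(s) = Mul(-1, s)
Mul(Add(Add(Function('O')(-3), 38), 120), Function('U')(5)) = Mul(Add(Add(Mul(-1, -3), 38), 120), 30) = Mul(Add(Add(3, 38), 120), 30) = Mul(Add(41, 120), 30) = Mul(161, 30) = 4830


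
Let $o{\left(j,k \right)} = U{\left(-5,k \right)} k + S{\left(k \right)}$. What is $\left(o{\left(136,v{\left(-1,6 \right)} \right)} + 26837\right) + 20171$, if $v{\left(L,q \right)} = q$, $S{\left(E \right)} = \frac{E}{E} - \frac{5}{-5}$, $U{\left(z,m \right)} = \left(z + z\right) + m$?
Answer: $46986$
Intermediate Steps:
$U{\left(z,m \right)} = m + 2 z$ ($U{\left(z,m \right)} = 2 z + m = m + 2 z$)
$S{\left(E \right)} = 2$ ($S{\left(E \right)} = 1 - -1 = 1 + 1 = 2$)
$o{\left(j,k \right)} = 2 + k \left(-10 + k\right)$ ($o{\left(j,k \right)} = \left(k + 2 \left(-5\right)\right) k + 2 = \left(k - 10\right) k + 2 = \left(-10 + k\right) k + 2 = k \left(-10 + k\right) + 2 = 2 + k \left(-10 + k\right)$)
$\left(o{\left(136,v{\left(-1,6 \right)} \right)} + 26837\right) + 20171 = \left(\left(2 + 6 \left(-10 + 6\right)\right) + 26837\right) + 20171 = \left(\left(2 + 6 \left(-4\right)\right) + 26837\right) + 20171 = \left(\left(2 - 24\right) + 26837\right) + 20171 = \left(-22 + 26837\right) + 20171 = 26815 + 20171 = 46986$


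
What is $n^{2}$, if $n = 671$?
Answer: $450241$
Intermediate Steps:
$n^{2} = 671^{2} = 450241$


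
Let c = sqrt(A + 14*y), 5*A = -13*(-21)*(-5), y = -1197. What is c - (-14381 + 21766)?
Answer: -7385 + I*sqrt(17031) ≈ -7385.0 + 130.5*I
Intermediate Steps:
A = -273 (A = (-13*(-21)*(-5))/5 = (273*(-5))/5 = (1/5)*(-1365) = -273)
c = I*sqrt(17031) (c = sqrt(-273 + 14*(-1197)) = sqrt(-273 - 16758) = sqrt(-17031) = I*sqrt(17031) ≈ 130.5*I)
c - (-14381 + 21766) = I*sqrt(17031) - (-14381 + 21766) = I*sqrt(17031) - 1*7385 = I*sqrt(17031) - 7385 = -7385 + I*sqrt(17031)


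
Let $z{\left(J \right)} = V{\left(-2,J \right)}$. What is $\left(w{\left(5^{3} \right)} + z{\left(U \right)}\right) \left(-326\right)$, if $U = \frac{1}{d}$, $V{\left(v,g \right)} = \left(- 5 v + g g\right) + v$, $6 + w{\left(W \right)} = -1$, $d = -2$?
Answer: $- \frac{815}{2} \approx -407.5$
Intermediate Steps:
$w{\left(W \right)} = -7$ ($w{\left(W \right)} = -6 - 1 = -7$)
$V{\left(v,g \right)} = g^{2} - 4 v$ ($V{\left(v,g \right)} = \left(- 5 v + g^{2}\right) + v = \left(g^{2} - 5 v\right) + v = g^{2} - 4 v$)
$U = - \frac{1}{2}$ ($U = \frac{1}{-2} = - \frac{1}{2} \approx -0.5$)
$z{\left(J \right)} = 8 + J^{2}$ ($z{\left(J \right)} = J^{2} - -8 = J^{2} + 8 = 8 + J^{2}$)
$\left(w{\left(5^{3} \right)} + z{\left(U \right)}\right) \left(-326\right) = \left(-7 + \left(8 + \left(- \frac{1}{2}\right)^{2}\right)\right) \left(-326\right) = \left(-7 + \left(8 + \frac{1}{4}\right)\right) \left(-326\right) = \left(-7 + \frac{33}{4}\right) \left(-326\right) = \frac{5}{4} \left(-326\right) = - \frac{815}{2}$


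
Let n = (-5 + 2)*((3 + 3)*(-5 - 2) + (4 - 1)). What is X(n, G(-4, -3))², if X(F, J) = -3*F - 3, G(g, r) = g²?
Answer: 125316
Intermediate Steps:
n = 117 (n = -3*(6*(-7) + 3) = -3*(-42 + 3) = -3*(-39) = 117)
X(F, J) = -3 - 3*F
X(n, G(-4, -3))² = (-3 - 3*117)² = (-3 - 351)² = (-354)² = 125316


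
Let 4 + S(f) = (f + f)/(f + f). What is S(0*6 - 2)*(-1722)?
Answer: 5166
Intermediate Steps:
S(f) = -3 (S(f) = -4 + (f + f)/(f + f) = -4 + (2*f)/((2*f)) = -4 + (2*f)*(1/(2*f)) = -4 + 1 = -3)
S(0*6 - 2)*(-1722) = -3*(-1722) = 5166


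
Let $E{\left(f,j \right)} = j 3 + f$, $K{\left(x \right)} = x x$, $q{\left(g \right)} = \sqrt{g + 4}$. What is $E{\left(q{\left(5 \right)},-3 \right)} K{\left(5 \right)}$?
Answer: $-150$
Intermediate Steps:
$q{\left(g \right)} = \sqrt{4 + g}$
$K{\left(x \right)} = x^{2}$
$E{\left(f,j \right)} = f + 3 j$ ($E{\left(f,j \right)} = 3 j + f = f + 3 j$)
$E{\left(q{\left(5 \right)},-3 \right)} K{\left(5 \right)} = \left(\sqrt{4 + 5} + 3 \left(-3\right)\right) 5^{2} = \left(\sqrt{9} - 9\right) 25 = \left(3 - 9\right) 25 = \left(-6\right) 25 = -150$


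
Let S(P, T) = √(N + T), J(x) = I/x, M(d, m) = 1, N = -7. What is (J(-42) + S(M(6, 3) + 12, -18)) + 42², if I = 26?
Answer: 37031/21 + 5*I ≈ 1763.4 + 5.0*I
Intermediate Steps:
J(x) = 26/x
S(P, T) = √(-7 + T)
(J(-42) + S(M(6, 3) + 12, -18)) + 42² = (26/(-42) + √(-7 - 18)) + 42² = (26*(-1/42) + √(-25)) + 1764 = (-13/21 + 5*I) + 1764 = 37031/21 + 5*I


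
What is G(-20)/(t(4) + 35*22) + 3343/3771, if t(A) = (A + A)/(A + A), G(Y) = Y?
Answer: 834011/969147 ≈ 0.86056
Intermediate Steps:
t(A) = 1 (t(A) = (2*A)/((2*A)) = (2*A)*(1/(2*A)) = 1)
G(-20)/(t(4) + 35*22) + 3343/3771 = -20/(1 + 35*22) + 3343/3771 = -20/(1 + 770) + 3343*(1/3771) = -20/771 + 3343/3771 = 834011/969147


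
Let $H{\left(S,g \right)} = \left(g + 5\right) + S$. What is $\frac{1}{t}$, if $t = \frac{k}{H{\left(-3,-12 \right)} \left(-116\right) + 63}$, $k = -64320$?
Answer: $- \frac{1223}{64320} \approx -0.019014$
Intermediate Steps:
$H{\left(S,g \right)} = 5 + S + g$ ($H{\left(S,g \right)} = \left(5 + g\right) + S = 5 + S + g$)
$t = - \frac{64320}{1223}$ ($t = - \frac{64320}{\left(5 - 3 - 12\right) \left(-116\right) + 63} = - \frac{64320}{\left(-10\right) \left(-116\right) + 63} = - \frac{64320}{1160 + 63} = - \frac{64320}{1223} \approx -52.592$)
$\frac{1}{t} = \frac{1}{- \frac{64320}{1223}} = - \frac{1223}{64320}$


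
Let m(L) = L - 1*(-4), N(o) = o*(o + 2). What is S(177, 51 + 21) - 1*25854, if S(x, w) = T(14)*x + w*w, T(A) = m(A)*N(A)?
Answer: 692994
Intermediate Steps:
N(o) = o*(2 + o)
m(L) = 4 + L (m(L) = L + 4 = 4 + L)
T(A) = A*(2 + A)*(4 + A) (T(A) = (4 + A)*(A*(2 + A)) = A*(2 + A)*(4 + A))
S(x, w) = w² + 4032*x (S(x, w) = (14*(2 + 14)*(4 + 14))*x + w*w = (14*16*18)*x + w² = 4032*x + w² = w² + 4032*x)
S(177, 51 + 21) - 1*25854 = ((51 + 21)² + 4032*177) - 1*25854 = (72² + 713664) - 25854 = (5184 + 713664) - 25854 = 718848 - 25854 = 692994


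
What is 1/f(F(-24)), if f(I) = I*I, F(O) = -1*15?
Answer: 1/225 ≈ 0.0044444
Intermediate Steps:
F(O) = -15
f(I) = I²
1/f(F(-24)) = 1/((-15)²) = 1/225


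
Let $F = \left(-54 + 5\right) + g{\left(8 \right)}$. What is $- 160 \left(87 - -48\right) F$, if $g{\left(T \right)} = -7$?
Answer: $1209600$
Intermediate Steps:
$F = -56$ ($F = \left(-54 + 5\right) - 7 = -49 - 7 = -56$)
$- 160 \left(87 - -48\right) F = - 160 \left(87 - -48\right) \left(-56\right) = - 160 \left(87 + 48\right) \left(-56\right) = \left(-160\right) 135 \left(-56\right) = \left(-21600\right) \left(-56\right) = 1209600$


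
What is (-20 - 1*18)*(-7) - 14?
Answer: 252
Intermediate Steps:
(-20 - 1*18)*(-7) - 14 = (-20 - 18)*(-7) - 14 = -38*(-7) - 14 = 266 - 14 = 252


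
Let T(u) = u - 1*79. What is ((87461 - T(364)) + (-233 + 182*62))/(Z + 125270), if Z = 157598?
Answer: 98227/282868 ≈ 0.34725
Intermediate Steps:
T(u) = -79 + u (T(u) = u - 79 = -79 + u)
((87461 - T(364)) + (-233 + 182*62))/(Z + 125270) = ((87461 - (-79 + 364)) + (-233 + 182*62))/(157598 + 125270) = ((87461 - 1*285) + (-233 + 11284))/282868 = ((87461 - 285) + 11051)*(1/282868) = (87176 + 11051)*(1/282868) = 98227*(1/282868) = 98227/282868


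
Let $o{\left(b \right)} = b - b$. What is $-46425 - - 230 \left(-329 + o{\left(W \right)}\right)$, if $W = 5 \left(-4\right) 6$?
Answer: $-122095$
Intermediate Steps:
$W = -120$ ($W = \left(-20\right) 6 = -120$)
$o{\left(b \right)} = 0$
$-46425 - - 230 \left(-329 + o{\left(W \right)}\right) = -46425 - - 230 \left(-329 + 0\right) = -46425 - \left(-230\right) \left(-329\right) = -46425 - 75670 = -122095$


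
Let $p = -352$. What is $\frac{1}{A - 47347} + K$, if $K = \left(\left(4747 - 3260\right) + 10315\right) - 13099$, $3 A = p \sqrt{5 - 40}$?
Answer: $\frac{4 \left(- 114136 \sqrt{35} + 46056795 i\right)}{- 142041 i + 352 \sqrt{35}} \approx -1297.0 + 3.1292 \cdot 10^{-7} i$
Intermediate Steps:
$A = - \frac{352 i \sqrt{35}}{3}$ ($A = \frac{\left(-352\right) \sqrt{5 - 40}}{3} = \frac{\left(-352\right) \sqrt{-35}}{3} = \frac{\left(-352\right) i \sqrt{35}}{3} = - \frac{352 i \sqrt{35}}{3} \approx - 694.15 i$)
$K = -1297$ ($K = \left(\left(4747 - 3260\right) + 10315\right) - 13099 = \left(1487 + 10315\right) - 13099 = 11802 - 13099 = -1297$)
$\frac{1}{A - 47347} + K = \frac{1}{- \frac{352 i \sqrt{35}}{3} - 47347} - 1297 = \frac{1}{-47347 - \frac{352 i \sqrt{35}}{3}} - 1297 = -1297 + \frac{1}{-47347 - \frac{352 i \sqrt{35}}{3}}$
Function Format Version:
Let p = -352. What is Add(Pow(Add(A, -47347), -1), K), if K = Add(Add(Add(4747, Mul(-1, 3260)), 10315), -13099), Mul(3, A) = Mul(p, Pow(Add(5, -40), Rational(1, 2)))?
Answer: Mul(4, Pow(Add(Mul(-142041, I), Mul(352, Pow(35, Rational(1, 2)))), -1), Add(Mul(-114136, Pow(35, Rational(1, 2))), Mul(46056795, I))) ≈ Add(-1297.0, Mul(3.1292e-7, I))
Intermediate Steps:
A = Mul(Rational(-352, 3), I, Pow(35, Rational(1, 2))) (A = Mul(Rational(1, 3), Mul(-352, Pow(Add(5, -40), Rational(1, 2)))) = Mul(Rational(1, 3), Mul(-352, Pow(-35, Rational(1, 2)))) = Mul(Rational(1, 3), Mul(-352, Mul(I, Pow(35, Rational(1, 2))))) = Mul(Rational(1, 3), Mul(-352, I, Pow(35, Rational(1, 2)))) = Mul(Rational(-352, 3), I, Pow(35, Rational(1, 2))) ≈ Mul(-694.15, I))
K = -1297 (K = Add(Add(Add(4747, -3260), 10315), -13099) = Add(Add(1487, 10315), -13099) = Add(11802, -13099) = -1297)
Add(Pow(Add(A, -47347), -1), K) = Add(Pow(Add(Mul(Rational(-352, 3), I, Pow(35, Rational(1, 2))), -47347), -1), -1297) = Add(Pow(Add(-47347, Mul(Rational(-352, 3), I, Pow(35, Rational(1, 2)))), -1), -1297) = Add(-1297, Pow(Add(-47347, Mul(Rational(-352, 3), I, Pow(35, Rational(1, 2)))), -1))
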